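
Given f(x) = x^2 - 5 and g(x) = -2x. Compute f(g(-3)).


31


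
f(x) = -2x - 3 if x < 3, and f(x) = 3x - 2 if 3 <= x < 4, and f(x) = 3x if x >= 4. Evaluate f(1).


1 satisfies x < 3
f(1) = -5

-5


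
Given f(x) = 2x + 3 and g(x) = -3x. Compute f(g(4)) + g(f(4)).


f(g(4)) = -21
g(f(4)) = -33
Sum = -54

-54


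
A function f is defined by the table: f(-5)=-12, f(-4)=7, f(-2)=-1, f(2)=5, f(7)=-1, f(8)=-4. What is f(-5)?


Reading from the table at x = -5

-12


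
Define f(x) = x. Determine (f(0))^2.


f(0) = 0
(0)^2 = 0

0


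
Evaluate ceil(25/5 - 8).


25/5 = 5
5 - 8 = -3
ceil(-3) = -3

-3


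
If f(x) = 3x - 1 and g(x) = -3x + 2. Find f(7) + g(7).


f(7) = 20
g(7) = -19
Sum = 1

1


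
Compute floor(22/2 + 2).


22/2 = 11
11 + 2 = 13
floor(13) = 13

13


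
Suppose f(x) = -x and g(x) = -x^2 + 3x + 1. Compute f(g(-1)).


3


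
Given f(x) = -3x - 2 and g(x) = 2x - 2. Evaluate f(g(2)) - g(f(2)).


f(g(2)) = -8
g(f(2)) = -18
Difference = 10

10


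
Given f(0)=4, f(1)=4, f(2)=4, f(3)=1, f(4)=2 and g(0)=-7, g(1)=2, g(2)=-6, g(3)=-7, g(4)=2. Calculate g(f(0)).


f(0) = 4
g(4) = 2

2


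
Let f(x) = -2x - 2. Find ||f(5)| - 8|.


f(5) = -12
|-12| = 12
|12 - 8| = 4

4


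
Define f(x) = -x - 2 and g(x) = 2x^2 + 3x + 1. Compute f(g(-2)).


g(-2) = 3
f(3) = -5

-5


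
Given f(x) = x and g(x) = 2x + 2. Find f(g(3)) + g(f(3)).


16


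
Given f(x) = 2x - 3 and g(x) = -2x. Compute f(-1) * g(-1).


-10


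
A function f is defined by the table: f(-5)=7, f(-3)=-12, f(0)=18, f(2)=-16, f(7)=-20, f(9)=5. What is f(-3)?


Reading from the table at x = -3

-12


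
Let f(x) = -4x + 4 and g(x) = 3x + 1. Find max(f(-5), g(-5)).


f(-5) = 24
g(-5) = -14
max = 24

24


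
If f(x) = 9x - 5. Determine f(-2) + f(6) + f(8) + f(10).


f(-2) = -23
f(6) = 49
f(8) = 67
f(10) = 85
Sum = 178

178


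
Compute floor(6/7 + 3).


6/7 = 0.8571
0.8571 + 3 = 3.8571
floor(3.8571) = 3

3


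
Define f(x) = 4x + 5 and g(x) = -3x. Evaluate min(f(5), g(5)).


f(5) = 25
g(5) = -15
min = -15

-15


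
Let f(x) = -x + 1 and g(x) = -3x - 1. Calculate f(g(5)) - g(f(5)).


6


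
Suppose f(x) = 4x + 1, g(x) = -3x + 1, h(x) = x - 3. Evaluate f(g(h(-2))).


h(-2) = -5
g(-5) = 16
f(16) = 65

65


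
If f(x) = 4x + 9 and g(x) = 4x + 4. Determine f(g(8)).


153


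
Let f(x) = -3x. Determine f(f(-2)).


f(-2) = 6
f(6) = -18

-18


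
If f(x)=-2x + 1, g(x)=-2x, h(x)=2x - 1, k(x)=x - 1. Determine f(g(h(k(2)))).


k(2) = 1
h(1) = 1
g(1) = -2
f(-2) = 5

5


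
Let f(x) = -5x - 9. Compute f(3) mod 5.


f(3) = -24
-24 mod 5 = 1

1


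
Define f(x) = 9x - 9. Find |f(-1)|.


f(-1) = -18
|-18| = 18

18


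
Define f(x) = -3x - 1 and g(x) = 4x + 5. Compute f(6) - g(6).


f(6) = -19
g(6) = 29
Difference = -48

-48


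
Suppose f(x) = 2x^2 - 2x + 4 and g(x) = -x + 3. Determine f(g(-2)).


g(-2) = 5
f(5) = 2*(5)^2 - 2*(5) + 4 = 44

44


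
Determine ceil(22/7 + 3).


22/7 = 3.1429
3.1429 + 3 = 6.1429
ceil(6.1429) = 7

7


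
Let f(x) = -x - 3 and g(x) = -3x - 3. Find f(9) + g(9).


f(9) = -12
g(9) = -30
Sum = -42

-42


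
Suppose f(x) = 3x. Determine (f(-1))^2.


f(-1) = -3
(-3)^2 = 9

9


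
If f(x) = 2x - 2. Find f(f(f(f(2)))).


f(2) = 2
f(2) = 2
f(2) = 2
f(2) = 2

2


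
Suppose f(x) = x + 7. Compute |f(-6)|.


f(-6) = 1
|1| = 1

1


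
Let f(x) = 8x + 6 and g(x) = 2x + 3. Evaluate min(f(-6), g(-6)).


f(-6) = -42
g(-6) = -9
min = -42

-42


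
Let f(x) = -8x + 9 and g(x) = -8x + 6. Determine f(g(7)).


g(7) = -50
f(-50) = 409

409


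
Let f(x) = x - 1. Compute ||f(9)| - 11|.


f(9) = 8
|8| = 8
|8 - 11| = 3

3


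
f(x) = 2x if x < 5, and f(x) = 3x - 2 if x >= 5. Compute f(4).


4 satisfies x < 5
f(4) = 8

8


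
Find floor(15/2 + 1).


15/2 = 7.5
7.5 + 1 = 8.5
floor(8.5) = 8

8


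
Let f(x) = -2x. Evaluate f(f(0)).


f(0) = 0
f(0) = 0

0


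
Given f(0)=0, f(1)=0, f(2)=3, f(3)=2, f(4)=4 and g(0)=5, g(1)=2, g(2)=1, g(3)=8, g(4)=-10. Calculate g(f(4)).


f(4) = 4
g(4) = -10

-10


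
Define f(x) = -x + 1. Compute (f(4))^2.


f(4) = -3
(-3)^2 = 9

9


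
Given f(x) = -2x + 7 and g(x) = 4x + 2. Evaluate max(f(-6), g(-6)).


19


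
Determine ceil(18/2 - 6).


18/2 = 9
9 - 6 = 3
ceil(3) = 3

3


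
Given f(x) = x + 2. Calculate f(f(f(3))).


f(3) = 5
f(5) = 7
f(7) = 9

9


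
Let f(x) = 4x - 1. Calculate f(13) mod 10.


f(13) = 51
51 mod 10 = 1

1


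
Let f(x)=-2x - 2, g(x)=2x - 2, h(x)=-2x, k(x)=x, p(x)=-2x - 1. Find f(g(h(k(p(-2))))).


26


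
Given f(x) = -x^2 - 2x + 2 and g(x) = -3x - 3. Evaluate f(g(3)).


g(3) = -12
f(-12) = (-1)*(-12)^2 - 2*(-12) + 2 = -118

-118


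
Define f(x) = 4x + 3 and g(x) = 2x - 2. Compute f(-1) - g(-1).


f(-1) = -1
g(-1) = -4
Difference = 3

3


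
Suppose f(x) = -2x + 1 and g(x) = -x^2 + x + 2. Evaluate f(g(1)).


g(1) = 2
f(2) = -3

-3


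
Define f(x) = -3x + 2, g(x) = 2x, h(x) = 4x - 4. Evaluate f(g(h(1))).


h(1) = 0
g(0) = 0
f(0) = 2

2


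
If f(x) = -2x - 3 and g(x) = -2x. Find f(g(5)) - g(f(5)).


f(g(5)) = 17
g(f(5)) = 26
Difference = -9

-9


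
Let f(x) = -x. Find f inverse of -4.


Solve -x = -4
x = (-4) / (-1) = 4

4


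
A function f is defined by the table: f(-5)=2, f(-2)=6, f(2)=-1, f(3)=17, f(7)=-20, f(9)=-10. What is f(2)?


-1


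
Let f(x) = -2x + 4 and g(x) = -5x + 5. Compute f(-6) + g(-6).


f(-6) = 16
g(-6) = 35
Sum = 51

51


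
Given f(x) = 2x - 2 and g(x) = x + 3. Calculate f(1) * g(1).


f(1) = 0
g(1) = 4
Product = 0

0


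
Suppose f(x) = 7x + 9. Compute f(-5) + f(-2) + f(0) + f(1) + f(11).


80


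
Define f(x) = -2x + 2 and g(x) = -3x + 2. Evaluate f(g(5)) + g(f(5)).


54


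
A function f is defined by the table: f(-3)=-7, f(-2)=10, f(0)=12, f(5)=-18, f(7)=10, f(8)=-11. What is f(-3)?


Reading from the table at x = -3

-7


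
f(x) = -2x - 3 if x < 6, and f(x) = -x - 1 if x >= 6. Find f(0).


0 satisfies x < 6
f(0) = -3

-3


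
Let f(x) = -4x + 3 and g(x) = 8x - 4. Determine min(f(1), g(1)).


f(1) = -1
g(1) = 4
min = -1

-1


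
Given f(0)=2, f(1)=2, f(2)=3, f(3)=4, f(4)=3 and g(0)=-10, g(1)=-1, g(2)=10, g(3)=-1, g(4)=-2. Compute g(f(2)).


f(2) = 3
g(3) = -1

-1


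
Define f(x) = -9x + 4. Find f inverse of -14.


Solve -9x + 4 = -14
x = (-14 - 4) / (-9) = 2

2


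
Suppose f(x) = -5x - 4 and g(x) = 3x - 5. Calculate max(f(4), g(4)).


f(4) = -24
g(4) = 7
max = 7

7


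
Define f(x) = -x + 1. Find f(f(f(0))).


f(0) = 1
f(1) = 0
f(0) = 1

1


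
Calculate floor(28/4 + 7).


14


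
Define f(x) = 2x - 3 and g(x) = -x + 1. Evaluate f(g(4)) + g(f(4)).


f(g(4)) = -9
g(f(4)) = -4
Sum = -13

-13


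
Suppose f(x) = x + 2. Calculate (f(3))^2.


f(3) = 5
(5)^2 = 25

25


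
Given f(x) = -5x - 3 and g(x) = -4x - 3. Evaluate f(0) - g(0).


f(0) = -3
g(0) = -3
Difference = 0

0


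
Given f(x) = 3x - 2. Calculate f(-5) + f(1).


f(-5) = -17
f(1) = 1
Sum = -16

-16


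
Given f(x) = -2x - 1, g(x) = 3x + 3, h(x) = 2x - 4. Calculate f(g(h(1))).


h(1) = -2
g(-2) = -3
f(-3) = 5

5


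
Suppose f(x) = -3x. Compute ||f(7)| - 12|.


f(7) = -21
|-21| = 21
|21 - 12| = 9

9


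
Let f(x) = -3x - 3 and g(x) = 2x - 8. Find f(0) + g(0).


f(0) = -3
g(0) = -8
Sum = -11

-11


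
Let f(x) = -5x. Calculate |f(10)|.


f(10) = -50
|-50| = 50

50


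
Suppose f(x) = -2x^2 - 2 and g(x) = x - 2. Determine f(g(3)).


g(3) = 1
f(1) = (-2)*(1)^2 - 2 = -4

-4


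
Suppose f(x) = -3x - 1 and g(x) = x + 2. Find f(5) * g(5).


-112


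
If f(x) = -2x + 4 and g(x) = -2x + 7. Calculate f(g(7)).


g(7) = -7
f(-7) = 18

18


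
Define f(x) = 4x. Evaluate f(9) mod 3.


f(9) = 36
36 mod 3 = 0

0


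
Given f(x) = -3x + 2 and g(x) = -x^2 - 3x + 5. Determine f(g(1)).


-1


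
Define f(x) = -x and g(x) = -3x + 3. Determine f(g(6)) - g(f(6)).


-6


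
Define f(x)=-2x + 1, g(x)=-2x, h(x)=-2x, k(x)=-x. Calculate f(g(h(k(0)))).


k(0) = 0
h(0) = 0
g(0) = 0
f(0) = 1

1


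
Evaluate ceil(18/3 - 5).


1


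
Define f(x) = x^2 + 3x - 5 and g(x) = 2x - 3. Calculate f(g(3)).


g(3) = 3
f(3) = 1*(3)^2 + 3*(3) - 5 = 13

13


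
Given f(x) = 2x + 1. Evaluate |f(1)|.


f(1) = 3
|3| = 3

3


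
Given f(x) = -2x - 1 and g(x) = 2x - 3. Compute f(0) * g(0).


3


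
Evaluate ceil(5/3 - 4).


5/3 = 1.6667
1.6667 - 4 = -2.3333
ceil(-2.3333) = -2

-2


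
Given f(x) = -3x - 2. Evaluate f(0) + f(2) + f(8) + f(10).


f(0) = -2
f(2) = -8
f(8) = -26
f(10) = -32
Sum = -68

-68


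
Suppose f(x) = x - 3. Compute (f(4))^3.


f(4) = 1
(1)^3 = 1

1


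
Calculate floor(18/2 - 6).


18/2 = 9
9 - 6 = 3
floor(3) = 3

3


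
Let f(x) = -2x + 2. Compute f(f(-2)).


-10


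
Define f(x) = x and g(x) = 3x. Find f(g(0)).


g(0) = 0
f(0) = 0

0


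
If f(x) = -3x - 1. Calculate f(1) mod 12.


f(1) = -4
-4 mod 12 = 8

8


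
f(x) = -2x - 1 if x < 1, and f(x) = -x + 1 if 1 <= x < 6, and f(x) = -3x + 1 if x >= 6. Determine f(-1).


-1 satisfies x < 1
f(-1) = 1

1


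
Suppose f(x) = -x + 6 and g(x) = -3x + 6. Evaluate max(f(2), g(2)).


f(2) = 4
g(2) = 0
max = 4

4


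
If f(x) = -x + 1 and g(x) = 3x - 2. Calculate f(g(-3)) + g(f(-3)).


f(g(-3)) = 12
g(f(-3)) = 10
Sum = 22

22


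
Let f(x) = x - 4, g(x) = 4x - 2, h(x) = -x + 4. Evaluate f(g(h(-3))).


h(-3) = 7
g(7) = 26
f(26) = 22

22


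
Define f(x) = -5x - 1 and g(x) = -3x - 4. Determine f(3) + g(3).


f(3) = -16
g(3) = -13
Sum = -29

-29


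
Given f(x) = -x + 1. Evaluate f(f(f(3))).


f(3) = -2
f(-2) = 3
f(3) = -2

-2


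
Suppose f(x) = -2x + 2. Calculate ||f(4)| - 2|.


f(4) = -6
|-6| = 6
|6 - 2| = 4

4


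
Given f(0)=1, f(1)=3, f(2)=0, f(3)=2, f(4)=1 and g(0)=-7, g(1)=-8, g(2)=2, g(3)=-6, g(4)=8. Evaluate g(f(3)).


f(3) = 2
g(2) = 2

2


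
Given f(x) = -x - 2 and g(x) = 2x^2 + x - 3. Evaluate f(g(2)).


g(2) = 7
f(7) = -9

-9


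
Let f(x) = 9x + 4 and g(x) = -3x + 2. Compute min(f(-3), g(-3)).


f(-3) = -23
g(-3) = 11
min = -23

-23


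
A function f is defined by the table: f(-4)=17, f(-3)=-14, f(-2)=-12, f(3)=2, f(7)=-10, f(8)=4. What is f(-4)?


17


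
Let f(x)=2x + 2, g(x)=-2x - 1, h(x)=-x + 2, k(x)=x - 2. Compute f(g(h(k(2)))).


k(2) = 0
h(0) = 2
g(2) = -5
f(-5) = -8

-8


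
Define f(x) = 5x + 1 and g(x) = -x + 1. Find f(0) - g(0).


f(0) = 1
g(0) = 1
Difference = 0

0


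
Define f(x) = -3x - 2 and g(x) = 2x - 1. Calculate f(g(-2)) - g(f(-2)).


f(g(-2)) = 13
g(f(-2)) = 7
Difference = 6

6


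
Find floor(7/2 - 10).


7/2 = 3.5
3.5 - 10 = -6.5
floor(-6.5) = -7

-7


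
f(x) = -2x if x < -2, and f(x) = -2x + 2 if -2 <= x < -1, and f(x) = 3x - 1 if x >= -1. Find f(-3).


6


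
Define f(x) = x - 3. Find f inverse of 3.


Solve x - 3 = 3
x = (3 + 3) / 1 = 6

6


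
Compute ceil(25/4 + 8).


25/4 = 6.25
6.25 + 8 = 14.25
ceil(14.25) = 15

15


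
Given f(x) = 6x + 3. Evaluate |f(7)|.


45


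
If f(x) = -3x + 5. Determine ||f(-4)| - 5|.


f(-4) = 17
|17| = 17
|17 - 5| = 12

12


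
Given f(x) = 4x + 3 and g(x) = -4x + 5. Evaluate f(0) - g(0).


f(0) = 3
g(0) = 5
Difference = -2

-2


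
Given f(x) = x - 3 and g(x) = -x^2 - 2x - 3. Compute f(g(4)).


g(4) = -27
f(-27) = -30

-30


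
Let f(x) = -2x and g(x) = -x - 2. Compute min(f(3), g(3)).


-6


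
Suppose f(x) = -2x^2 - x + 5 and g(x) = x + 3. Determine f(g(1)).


g(1) = 4
f(4) = (-2)*(4)^2 - 1*(4) + 5 = -31

-31


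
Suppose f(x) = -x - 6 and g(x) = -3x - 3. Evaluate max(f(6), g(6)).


-12


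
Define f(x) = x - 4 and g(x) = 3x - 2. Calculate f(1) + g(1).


f(1) = -3
g(1) = 1
Sum = -2

-2


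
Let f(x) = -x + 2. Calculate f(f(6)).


f(6) = -4
f(-4) = 6

6


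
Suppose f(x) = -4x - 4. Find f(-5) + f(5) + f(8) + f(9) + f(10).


f(-5) = 16
f(5) = -24
f(8) = -36
f(9) = -40
f(10) = -44
Sum = -128

-128


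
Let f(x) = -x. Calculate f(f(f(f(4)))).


f(4) = -4
f(-4) = 4
f(4) = -4
f(-4) = 4

4


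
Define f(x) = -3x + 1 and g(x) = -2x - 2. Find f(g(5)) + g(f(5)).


f(g(5)) = 37
g(f(5)) = 26
Sum = 63

63


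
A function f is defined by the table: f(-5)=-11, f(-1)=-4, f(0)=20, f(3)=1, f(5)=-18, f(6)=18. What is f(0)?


20


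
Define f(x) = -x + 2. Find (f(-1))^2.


9


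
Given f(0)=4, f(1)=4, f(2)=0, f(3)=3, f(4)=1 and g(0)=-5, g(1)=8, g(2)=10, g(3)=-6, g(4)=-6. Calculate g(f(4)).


f(4) = 1
g(1) = 8

8


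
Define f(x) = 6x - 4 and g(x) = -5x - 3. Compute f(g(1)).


g(1) = -8
f(-8) = -52

-52


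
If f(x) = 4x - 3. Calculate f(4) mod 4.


f(4) = 13
13 mod 4 = 1

1


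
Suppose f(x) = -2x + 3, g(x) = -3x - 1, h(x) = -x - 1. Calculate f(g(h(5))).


h(5) = -6
g(-6) = 17
f(17) = -31

-31


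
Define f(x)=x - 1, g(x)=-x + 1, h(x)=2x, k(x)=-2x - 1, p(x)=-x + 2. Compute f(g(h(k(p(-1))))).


14


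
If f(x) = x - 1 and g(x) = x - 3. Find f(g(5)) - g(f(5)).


f(g(5)) = 1
g(f(5)) = 1
Difference = 0

0


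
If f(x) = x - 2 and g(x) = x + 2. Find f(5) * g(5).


f(5) = 3
g(5) = 7
Product = 21

21


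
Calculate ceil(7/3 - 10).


-7


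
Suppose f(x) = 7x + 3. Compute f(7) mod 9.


f(7) = 52
52 mod 9 = 7

7


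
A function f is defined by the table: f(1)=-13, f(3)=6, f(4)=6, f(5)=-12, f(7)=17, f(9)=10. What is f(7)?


Reading from the table at x = 7

17


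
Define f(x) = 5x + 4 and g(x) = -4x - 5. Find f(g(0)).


g(0) = -5
f(-5) = -21

-21


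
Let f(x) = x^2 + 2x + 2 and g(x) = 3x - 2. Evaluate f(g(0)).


g(0) = -2
f(-2) = 1*(-2)^2 + 2*(-2) + 2 = 2

2


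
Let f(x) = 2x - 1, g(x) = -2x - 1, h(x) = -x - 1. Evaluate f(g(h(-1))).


-3


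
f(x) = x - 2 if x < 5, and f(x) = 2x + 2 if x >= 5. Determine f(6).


6 satisfies x >= 5
f(6) = 14

14


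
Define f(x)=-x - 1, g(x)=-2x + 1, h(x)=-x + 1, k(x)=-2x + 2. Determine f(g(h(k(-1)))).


k(-1) = 4
h(4) = -3
g(-3) = 7
f(7) = -8

-8


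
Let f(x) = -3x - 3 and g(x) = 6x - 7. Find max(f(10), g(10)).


f(10) = -33
g(10) = 53
max = 53

53


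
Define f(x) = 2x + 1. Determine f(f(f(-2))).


f(-2) = -3
f(-3) = -5
f(-5) = -9

-9


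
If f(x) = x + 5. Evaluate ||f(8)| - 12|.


f(8) = 13
|13| = 13
|13 - 12| = 1

1


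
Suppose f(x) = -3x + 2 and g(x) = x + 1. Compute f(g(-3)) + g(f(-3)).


f(g(-3)) = 8
g(f(-3)) = 12
Sum = 20

20


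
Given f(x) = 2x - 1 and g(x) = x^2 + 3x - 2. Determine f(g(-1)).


g(-1) = -4
f(-4) = -9

-9


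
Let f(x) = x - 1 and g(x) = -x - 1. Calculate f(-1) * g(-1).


f(-1) = -2
g(-1) = 0
Product = 0

0


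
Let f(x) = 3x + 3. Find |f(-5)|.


f(-5) = -12
|-12| = 12

12


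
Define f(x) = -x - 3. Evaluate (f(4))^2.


49


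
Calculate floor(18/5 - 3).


18/5 = 3.6
3.6 - 3 = 0.6
floor(0.6) = 0

0


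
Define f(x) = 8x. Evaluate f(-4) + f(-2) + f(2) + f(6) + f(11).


f(-4) = -32
f(-2) = -16
f(2) = 16
f(6) = 48
f(11) = 88
Sum = 104

104


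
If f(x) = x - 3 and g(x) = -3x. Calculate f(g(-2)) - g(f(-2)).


f(g(-2)) = 3
g(f(-2)) = 15
Difference = -12

-12


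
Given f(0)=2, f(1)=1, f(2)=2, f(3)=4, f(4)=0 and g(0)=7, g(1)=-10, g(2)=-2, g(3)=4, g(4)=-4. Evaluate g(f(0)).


f(0) = 2
g(2) = -2

-2


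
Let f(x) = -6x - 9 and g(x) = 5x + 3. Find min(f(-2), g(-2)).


-7


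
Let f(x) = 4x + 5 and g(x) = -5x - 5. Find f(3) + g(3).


-3


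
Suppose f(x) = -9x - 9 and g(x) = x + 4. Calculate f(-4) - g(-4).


27


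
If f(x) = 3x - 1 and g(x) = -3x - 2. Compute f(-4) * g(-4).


f(-4) = -13
g(-4) = 10
Product = -130

-130


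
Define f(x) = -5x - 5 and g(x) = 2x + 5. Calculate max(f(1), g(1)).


f(1) = -10
g(1) = 7
max = 7

7


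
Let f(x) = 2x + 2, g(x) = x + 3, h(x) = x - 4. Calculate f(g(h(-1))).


h(-1) = -5
g(-5) = -2
f(-2) = -2

-2


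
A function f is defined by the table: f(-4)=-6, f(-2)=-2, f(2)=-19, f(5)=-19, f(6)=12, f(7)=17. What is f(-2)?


Reading from the table at x = -2

-2


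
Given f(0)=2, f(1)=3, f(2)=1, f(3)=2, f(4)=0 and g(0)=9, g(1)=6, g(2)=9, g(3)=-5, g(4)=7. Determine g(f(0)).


f(0) = 2
g(2) = 9

9


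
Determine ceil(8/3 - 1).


2


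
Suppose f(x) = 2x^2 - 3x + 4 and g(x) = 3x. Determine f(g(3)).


g(3) = 9
f(9) = 2*(9)^2 - 3*(9) + 4 = 139

139


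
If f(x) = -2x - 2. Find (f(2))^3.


f(2) = -6
(-6)^3 = -216

-216


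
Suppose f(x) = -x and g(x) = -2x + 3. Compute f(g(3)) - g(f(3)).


f(g(3)) = 3
g(f(3)) = 9
Difference = -6

-6


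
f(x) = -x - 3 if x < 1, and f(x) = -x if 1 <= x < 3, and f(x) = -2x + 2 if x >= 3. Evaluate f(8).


8 satisfies x >= 3
f(8) = -14

-14


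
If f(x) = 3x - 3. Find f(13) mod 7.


1


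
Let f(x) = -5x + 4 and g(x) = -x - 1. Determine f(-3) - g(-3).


f(-3) = 19
g(-3) = 2
Difference = 17

17


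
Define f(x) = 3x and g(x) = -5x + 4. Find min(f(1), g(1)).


f(1) = 3
g(1) = -1
min = -1

-1


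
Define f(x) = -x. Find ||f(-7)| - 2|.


5


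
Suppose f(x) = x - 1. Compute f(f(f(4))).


f(4) = 3
f(3) = 2
f(2) = 1

1


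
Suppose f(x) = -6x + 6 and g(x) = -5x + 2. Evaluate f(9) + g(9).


f(9) = -48
g(9) = -43
Sum = -91

-91


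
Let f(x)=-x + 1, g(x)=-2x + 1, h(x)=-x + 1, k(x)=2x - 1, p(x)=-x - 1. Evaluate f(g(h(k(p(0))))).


8


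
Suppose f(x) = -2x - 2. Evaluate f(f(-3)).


f(-3) = 4
f(4) = -10

-10


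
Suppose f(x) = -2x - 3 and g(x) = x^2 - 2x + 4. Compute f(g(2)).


g(2) = 4
f(4) = -11

-11


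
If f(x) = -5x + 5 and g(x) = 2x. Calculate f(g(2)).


g(2) = 4
f(4) = -15

-15


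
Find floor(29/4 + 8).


15


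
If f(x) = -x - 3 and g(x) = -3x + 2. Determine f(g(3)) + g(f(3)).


f(g(3)) = 4
g(f(3)) = 20
Sum = 24

24


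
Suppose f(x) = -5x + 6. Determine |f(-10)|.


f(-10) = 56
|56| = 56

56


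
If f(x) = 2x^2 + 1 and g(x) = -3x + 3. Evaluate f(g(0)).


g(0) = 3
f(3) = 2*(3)^2 + 1 = 19

19


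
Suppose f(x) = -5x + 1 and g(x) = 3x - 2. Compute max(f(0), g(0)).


f(0) = 1
g(0) = -2
max = 1

1


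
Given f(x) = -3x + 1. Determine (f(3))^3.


f(3) = -8
(-8)^3 = -512

-512


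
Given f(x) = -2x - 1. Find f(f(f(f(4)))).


f(4) = -9
f(-9) = 17
f(17) = -35
f(-35) = 69

69


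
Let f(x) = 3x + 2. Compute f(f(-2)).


f(-2) = -4
f(-4) = -10

-10


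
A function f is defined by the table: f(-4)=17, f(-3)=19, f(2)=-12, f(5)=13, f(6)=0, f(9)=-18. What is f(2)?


-12


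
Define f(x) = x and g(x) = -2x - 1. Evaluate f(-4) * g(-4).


f(-4) = -4
g(-4) = 7
Product = -28

-28


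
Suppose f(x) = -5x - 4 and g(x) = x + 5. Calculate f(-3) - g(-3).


f(-3) = 11
g(-3) = 2
Difference = 9

9


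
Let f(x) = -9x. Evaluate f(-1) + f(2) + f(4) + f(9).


f(-1) = 9
f(2) = -18
f(4) = -36
f(9) = -81
Sum = -126

-126


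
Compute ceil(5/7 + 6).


5/7 = 0.7143
0.7143 + 6 = 6.7143
ceil(6.7143) = 7

7


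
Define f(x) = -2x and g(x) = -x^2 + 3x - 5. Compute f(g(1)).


6


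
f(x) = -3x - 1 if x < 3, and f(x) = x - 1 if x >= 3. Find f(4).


4 satisfies x >= 3
f(4) = 3

3


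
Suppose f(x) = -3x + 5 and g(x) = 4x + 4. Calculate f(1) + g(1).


f(1) = 2
g(1) = 8
Sum = 10

10


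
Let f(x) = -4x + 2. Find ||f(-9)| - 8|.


30


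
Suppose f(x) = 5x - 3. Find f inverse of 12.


Solve 5x - 3 = 12
x = (12 + 3) / 5 = 3

3


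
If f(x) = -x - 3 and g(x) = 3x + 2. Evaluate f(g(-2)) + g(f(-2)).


f(g(-2)) = 1
g(f(-2)) = -1
Sum = 0

0


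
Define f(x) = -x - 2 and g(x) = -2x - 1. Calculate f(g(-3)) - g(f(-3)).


f(g(-3)) = -7
g(f(-3)) = -3
Difference = -4

-4


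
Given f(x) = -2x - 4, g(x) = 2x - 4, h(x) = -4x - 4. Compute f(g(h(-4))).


h(-4) = 12
g(12) = 20
f(20) = -44

-44


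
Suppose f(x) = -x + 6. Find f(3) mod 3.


0


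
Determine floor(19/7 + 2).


4


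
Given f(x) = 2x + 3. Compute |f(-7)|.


f(-7) = -11
|-11| = 11

11


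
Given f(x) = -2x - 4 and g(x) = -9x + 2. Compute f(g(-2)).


-44


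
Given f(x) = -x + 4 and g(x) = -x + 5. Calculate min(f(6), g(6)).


f(6) = -2
g(6) = -1
min = -2

-2


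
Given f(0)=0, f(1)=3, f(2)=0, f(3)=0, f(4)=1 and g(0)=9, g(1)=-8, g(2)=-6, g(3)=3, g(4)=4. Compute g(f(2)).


9


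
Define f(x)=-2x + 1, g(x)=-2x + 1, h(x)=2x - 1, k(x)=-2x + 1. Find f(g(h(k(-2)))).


35


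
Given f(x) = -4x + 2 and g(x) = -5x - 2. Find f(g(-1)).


g(-1) = 3
f(3) = -10

-10


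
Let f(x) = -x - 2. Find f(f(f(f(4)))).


f(4) = -6
f(-6) = 4
f(4) = -6
f(-6) = 4

4


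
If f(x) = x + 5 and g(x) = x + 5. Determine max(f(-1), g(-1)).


4


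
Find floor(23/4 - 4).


23/4 = 5.75
5.75 - 4 = 1.75
floor(1.75) = 1

1


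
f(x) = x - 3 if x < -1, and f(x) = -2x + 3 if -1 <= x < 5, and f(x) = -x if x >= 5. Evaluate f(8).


8 satisfies x >= 5
f(8) = -8

-8


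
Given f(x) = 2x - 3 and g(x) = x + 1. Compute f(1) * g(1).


f(1) = -1
g(1) = 2
Product = -2

-2


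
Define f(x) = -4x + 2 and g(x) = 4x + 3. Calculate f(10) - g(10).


f(10) = -38
g(10) = 43
Difference = -81

-81


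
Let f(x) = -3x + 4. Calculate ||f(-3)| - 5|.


f(-3) = 13
|13| = 13
|13 - 5| = 8

8


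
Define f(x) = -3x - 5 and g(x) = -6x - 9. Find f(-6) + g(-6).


f(-6) = 13
g(-6) = 27
Sum = 40

40


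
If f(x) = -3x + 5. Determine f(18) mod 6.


5


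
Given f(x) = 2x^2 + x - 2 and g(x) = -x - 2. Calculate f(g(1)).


g(1) = -3
f(-3) = 2*(-3)^2 + 1*(-3) - 2 = 13

13


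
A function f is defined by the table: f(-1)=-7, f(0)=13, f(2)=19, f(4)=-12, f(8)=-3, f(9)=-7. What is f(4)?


Reading from the table at x = 4

-12


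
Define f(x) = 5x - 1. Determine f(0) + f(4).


f(0) = -1
f(4) = 19
Sum = 18

18


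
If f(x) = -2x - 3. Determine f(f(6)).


27


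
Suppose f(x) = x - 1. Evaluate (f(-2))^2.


f(-2) = -3
(-3)^2 = 9

9


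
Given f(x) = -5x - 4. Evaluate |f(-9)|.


f(-9) = 41
|41| = 41

41


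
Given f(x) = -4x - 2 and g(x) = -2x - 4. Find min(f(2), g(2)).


f(2) = -10
g(2) = -8
min = -10

-10


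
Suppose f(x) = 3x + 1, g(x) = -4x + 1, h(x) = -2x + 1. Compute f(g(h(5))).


h(5) = -9
g(-9) = 37
f(37) = 112

112


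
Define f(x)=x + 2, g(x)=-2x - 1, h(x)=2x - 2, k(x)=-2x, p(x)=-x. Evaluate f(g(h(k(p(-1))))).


p(-1) = 1
k(1) = -2
h(-2) = -6
g(-6) = 11
f(11) = 13

13


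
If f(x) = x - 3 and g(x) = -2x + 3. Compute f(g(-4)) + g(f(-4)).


f(g(-4)) = 8
g(f(-4)) = 17
Sum = 25

25


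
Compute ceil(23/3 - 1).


7


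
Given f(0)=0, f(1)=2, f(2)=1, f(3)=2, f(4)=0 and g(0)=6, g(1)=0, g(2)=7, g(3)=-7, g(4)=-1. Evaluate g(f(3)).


f(3) = 2
g(2) = 7

7


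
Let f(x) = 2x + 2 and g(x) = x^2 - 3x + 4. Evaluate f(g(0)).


g(0) = 4
f(4) = 10

10


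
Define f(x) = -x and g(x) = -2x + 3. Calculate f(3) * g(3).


f(3) = -3
g(3) = -3
Product = 9

9


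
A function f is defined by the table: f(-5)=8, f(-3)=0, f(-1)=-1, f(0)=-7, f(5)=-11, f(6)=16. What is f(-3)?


Reading from the table at x = -3

0


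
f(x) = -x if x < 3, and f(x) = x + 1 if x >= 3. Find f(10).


10 satisfies x >= 3
f(10) = 11

11


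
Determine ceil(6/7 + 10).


11


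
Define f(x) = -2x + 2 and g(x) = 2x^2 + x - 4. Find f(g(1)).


g(1) = -1
f(-1) = 4

4


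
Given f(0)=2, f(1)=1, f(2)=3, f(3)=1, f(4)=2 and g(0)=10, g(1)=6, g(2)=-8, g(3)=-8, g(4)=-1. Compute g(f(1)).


f(1) = 1
g(1) = 6

6


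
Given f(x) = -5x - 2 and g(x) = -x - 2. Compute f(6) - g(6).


f(6) = -32
g(6) = -8
Difference = -24

-24


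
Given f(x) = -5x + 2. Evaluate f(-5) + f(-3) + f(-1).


f(-5) = 27
f(-3) = 17
f(-1) = 7
Sum = 51

51


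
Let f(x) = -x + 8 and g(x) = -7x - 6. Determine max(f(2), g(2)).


f(2) = 6
g(2) = -20
max = 6

6


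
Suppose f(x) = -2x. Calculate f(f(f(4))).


f(4) = -8
f(-8) = 16
f(16) = -32

-32


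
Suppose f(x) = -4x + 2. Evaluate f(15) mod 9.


f(15) = -58
-58 mod 9 = 5

5


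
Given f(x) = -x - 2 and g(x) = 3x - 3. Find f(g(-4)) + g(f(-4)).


f(g(-4)) = 13
g(f(-4)) = 3
Sum = 16

16


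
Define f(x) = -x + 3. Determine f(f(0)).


f(0) = 3
f(3) = 0

0


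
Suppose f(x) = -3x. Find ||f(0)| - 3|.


f(0) = 0
|0| = 0
|0 - 3| = 3

3


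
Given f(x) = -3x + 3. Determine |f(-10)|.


f(-10) = 33
|33| = 33

33


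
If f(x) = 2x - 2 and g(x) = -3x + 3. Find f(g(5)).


g(5) = -12
f(-12) = -26

-26


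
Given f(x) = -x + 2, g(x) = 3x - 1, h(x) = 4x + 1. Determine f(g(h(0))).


h(0) = 1
g(1) = 2
f(2) = 0

0


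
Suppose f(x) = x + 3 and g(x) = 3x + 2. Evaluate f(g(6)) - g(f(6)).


-6


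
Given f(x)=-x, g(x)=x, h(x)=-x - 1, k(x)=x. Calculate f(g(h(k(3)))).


k(3) = 3
h(3) = -4
g(-4) = -4
f(-4) = 4

4


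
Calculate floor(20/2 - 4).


20/2 = 10
10 - 4 = 6
floor(6) = 6

6


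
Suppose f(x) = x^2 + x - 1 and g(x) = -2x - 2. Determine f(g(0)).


g(0) = -2
f(-2) = 1*(-2)^2 + 1*(-2) - 1 = 1

1


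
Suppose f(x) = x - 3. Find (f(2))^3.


-1


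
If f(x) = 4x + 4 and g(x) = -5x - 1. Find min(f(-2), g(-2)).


f(-2) = -4
g(-2) = 9
min = -4

-4


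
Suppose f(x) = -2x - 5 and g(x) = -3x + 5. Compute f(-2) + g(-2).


f(-2) = -1
g(-2) = 11
Sum = 10

10


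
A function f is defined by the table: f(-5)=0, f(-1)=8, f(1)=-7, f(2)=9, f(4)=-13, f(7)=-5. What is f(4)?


Reading from the table at x = 4

-13


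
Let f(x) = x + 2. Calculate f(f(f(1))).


f(1) = 3
f(3) = 5
f(5) = 7

7


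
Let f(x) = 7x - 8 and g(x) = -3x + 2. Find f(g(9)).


-183


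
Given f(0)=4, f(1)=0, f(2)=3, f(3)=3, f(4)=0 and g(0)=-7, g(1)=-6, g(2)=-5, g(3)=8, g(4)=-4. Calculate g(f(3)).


8


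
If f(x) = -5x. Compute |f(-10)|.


f(-10) = 50
|50| = 50

50


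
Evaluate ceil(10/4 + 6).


9


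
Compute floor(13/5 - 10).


-8


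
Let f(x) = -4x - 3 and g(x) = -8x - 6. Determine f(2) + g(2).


f(2) = -11
g(2) = -22
Sum = -33

-33


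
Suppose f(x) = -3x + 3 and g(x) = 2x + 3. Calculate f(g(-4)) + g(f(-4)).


51


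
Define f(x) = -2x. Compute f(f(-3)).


-12


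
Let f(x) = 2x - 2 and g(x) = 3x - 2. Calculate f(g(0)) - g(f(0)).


f(g(0)) = -6
g(f(0)) = -8
Difference = 2

2


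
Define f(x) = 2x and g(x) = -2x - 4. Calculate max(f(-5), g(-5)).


f(-5) = -10
g(-5) = 6
max = 6

6


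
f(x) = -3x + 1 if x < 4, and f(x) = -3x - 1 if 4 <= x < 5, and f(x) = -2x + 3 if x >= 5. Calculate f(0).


1


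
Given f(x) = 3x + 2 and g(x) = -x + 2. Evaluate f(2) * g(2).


f(2) = 8
g(2) = 0
Product = 0

0


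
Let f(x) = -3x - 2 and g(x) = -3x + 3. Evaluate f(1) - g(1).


f(1) = -5
g(1) = 0
Difference = -5

-5


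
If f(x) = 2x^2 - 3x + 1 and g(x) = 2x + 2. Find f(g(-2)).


g(-2) = -2
f(-2) = 2*(-2)^2 - 3*(-2) + 1 = 15

15


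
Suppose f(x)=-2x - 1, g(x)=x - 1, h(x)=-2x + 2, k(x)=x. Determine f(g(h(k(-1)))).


k(-1) = -1
h(-1) = 4
g(4) = 3
f(3) = -7

-7


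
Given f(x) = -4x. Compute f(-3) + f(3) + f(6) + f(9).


-60


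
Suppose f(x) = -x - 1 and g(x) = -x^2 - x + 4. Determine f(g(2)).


g(2) = -2
f(-2) = 1

1


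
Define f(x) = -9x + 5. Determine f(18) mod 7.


4


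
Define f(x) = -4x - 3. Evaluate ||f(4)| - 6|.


f(4) = -19
|-19| = 19
|19 - 6| = 13

13


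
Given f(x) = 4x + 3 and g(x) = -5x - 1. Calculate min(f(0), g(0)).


f(0) = 3
g(0) = -1
min = -1

-1


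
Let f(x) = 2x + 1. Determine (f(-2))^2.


9


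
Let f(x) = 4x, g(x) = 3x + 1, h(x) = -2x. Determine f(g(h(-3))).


76


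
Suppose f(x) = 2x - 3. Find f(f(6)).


f(6) = 9
f(9) = 15

15


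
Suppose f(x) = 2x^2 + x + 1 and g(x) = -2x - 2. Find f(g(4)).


191


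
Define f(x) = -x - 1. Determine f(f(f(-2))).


f(-2) = 1
f(1) = -2
f(-2) = 1

1


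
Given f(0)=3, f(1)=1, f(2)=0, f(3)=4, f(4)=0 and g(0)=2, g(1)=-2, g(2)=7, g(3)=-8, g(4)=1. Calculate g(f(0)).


f(0) = 3
g(3) = -8

-8


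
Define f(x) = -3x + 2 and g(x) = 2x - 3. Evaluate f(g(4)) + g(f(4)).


f(g(4)) = -13
g(f(4)) = -23
Sum = -36

-36


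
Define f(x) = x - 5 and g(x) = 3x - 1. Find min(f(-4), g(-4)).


f(-4) = -9
g(-4) = -13
min = -13

-13


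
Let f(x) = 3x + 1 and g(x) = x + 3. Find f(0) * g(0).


f(0) = 1
g(0) = 3
Product = 3

3


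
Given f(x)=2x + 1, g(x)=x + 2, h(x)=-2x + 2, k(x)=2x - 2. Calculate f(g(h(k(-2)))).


33


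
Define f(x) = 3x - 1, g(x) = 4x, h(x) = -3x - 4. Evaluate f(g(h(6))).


h(6) = -22
g(-22) = -88
f(-88) = -265

-265


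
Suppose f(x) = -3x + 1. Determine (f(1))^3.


f(1) = -2
(-2)^3 = -8

-8


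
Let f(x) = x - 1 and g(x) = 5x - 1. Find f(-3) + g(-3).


-20


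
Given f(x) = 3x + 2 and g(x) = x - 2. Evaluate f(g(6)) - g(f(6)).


f(g(6)) = 14
g(f(6)) = 18
Difference = -4

-4


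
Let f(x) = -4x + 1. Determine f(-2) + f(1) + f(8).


f(-2) = 9
f(1) = -3
f(8) = -31
Sum = -25

-25


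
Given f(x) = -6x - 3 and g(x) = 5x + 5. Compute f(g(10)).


g(10) = 55
f(55) = -333

-333


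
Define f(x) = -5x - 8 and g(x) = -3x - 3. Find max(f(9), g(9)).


f(9) = -53
g(9) = -30
max = -30

-30


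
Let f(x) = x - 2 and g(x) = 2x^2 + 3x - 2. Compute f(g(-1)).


g(-1) = -3
f(-3) = -5

-5


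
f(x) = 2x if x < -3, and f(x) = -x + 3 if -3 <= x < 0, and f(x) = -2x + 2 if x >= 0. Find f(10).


10 satisfies x >= 0
f(10) = -18

-18


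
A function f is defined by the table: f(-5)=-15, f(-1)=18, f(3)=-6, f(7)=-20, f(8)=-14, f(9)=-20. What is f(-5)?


-15


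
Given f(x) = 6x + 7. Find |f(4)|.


f(4) = 31
|31| = 31

31


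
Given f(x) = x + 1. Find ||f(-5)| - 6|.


f(-5) = -4
|-4| = 4
|4 - 6| = 2

2


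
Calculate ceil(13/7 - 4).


-2


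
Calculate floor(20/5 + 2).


20/5 = 4
4 + 2 = 6
floor(6) = 6

6


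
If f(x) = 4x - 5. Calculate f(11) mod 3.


f(11) = 39
39 mod 3 = 0

0


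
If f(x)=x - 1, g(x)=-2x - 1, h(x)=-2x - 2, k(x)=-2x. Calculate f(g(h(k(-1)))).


k(-1) = 2
h(2) = -6
g(-6) = 11
f(11) = 10

10


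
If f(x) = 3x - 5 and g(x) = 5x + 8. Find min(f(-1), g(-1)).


f(-1) = -8
g(-1) = 3
min = -8

-8


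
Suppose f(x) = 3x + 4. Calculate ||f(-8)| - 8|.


f(-8) = -20
|-20| = 20
|20 - 8| = 12

12


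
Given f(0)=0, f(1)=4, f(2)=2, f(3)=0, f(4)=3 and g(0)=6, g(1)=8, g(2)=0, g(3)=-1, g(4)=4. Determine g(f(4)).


f(4) = 3
g(3) = -1

-1


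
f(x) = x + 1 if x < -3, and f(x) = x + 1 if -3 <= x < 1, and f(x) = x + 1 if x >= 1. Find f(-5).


-5 satisfies x < -3
f(-5) = -4

-4


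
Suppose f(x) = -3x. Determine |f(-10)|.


f(-10) = 30
|30| = 30

30


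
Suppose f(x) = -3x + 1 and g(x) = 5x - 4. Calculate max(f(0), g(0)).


1


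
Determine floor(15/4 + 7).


15/4 = 3.75
3.75 + 7 = 10.75
floor(10.75) = 10

10


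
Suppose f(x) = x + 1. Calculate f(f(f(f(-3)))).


f(-3) = -2
f(-2) = -1
f(-1) = 0
f(0) = 1

1


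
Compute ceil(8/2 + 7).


8/2 = 4
4 + 7 = 11
ceil(11) = 11

11


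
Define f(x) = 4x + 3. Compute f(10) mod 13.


f(10) = 43
43 mod 13 = 4

4


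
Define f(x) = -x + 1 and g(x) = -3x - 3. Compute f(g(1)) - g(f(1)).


f(g(1)) = 7
g(f(1)) = -3
Difference = 10

10


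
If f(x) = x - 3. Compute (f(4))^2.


f(4) = 1
(1)^2 = 1

1


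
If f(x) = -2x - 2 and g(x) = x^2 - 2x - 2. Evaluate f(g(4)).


g(4) = 6
f(6) = -14

-14


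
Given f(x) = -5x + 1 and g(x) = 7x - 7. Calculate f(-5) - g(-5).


68


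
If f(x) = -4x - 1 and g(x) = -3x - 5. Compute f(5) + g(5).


f(5) = -21
g(5) = -20
Sum = -41

-41


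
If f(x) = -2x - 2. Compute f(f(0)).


f(0) = -2
f(-2) = 2

2


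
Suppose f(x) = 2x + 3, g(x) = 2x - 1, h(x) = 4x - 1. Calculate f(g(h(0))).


h(0) = -1
g(-1) = -3
f(-3) = -3

-3


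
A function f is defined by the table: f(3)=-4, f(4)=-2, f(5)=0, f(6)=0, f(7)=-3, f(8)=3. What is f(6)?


0


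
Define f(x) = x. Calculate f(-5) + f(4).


-1


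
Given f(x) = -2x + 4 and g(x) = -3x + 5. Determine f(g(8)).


g(8) = -19
f(-19) = 42

42


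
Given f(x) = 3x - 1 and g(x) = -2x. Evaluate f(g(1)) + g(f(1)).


f(g(1)) = -7
g(f(1)) = -4
Sum = -11

-11


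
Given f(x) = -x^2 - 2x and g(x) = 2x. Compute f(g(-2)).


-8


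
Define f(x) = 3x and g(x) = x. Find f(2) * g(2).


12


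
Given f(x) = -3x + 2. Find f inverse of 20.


Solve -3x + 2 = 20
x = (20 - 2) / (-3) = -6

-6


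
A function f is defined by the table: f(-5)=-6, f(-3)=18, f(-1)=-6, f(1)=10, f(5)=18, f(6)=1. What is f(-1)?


Reading from the table at x = -1

-6


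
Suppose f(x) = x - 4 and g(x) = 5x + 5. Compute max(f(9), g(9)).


f(9) = 5
g(9) = 50
max = 50

50


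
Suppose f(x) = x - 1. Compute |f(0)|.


f(0) = -1
|-1| = 1

1


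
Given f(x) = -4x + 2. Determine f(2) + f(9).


f(2) = -6
f(9) = -34
Sum = -40

-40


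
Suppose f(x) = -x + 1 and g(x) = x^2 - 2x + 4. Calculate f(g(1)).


g(1) = 3
f(3) = -2

-2


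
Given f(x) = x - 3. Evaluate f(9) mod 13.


f(9) = 6
6 mod 13 = 6

6


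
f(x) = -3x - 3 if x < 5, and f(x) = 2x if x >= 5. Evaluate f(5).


5 satisfies x >= 5
f(5) = 10

10


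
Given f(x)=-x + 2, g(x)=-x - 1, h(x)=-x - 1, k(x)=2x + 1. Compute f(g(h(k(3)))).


k(3) = 7
h(7) = -8
g(-8) = 7
f(7) = -5

-5


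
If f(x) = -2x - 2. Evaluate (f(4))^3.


f(4) = -10
(-10)^3 = -1000

-1000


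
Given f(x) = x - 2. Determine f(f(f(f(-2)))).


f(-2) = -4
f(-4) = -6
f(-6) = -8
f(-8) = -10

-10


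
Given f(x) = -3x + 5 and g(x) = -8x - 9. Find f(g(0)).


g(0) = -9
f(-9) = 32

32


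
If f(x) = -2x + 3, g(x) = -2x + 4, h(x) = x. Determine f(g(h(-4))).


h(-4) = -4
g(-4) = 12
f(12) = -21

-21


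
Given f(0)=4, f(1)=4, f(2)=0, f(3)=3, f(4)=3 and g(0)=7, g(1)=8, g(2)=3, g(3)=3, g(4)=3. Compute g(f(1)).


3


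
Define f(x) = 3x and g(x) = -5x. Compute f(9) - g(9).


f(9) = 27
g(9) = -45
Difference = 72

72


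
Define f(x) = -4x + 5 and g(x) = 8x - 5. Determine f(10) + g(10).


40


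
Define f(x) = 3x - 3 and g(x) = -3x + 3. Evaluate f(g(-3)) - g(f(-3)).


f(g(-3)) = 33
g(f(-3)) = 39
Difference = -6

-6


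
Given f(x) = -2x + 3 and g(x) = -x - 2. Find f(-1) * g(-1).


-5


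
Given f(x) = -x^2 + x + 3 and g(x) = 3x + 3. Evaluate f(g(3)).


g(3) = 12
f(12) = (-1)*(12)^2 + 1*(12) + 3 = -129

-129


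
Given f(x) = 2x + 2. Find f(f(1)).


f(1) = 4
f(4) = 10

10


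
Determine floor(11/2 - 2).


11/2 = 5.5
5.5 - 2 = 3.5
floor(3.5) = 3

3


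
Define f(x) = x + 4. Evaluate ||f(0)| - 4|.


f(0) = 4
|4| = 4
|4 - 4| = 0

0


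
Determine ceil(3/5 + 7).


3/5 = 0.6
0.6 + 7 = 7.6
ceil(7.6) = 8

8


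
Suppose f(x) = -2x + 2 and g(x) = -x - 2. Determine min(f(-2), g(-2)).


0


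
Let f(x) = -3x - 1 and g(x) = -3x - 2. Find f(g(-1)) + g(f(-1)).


f(g(-1)) = -4
g(f(-1)) = -8
Sum = -12

-12


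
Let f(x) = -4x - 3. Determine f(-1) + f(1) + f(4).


f(-1) = 1
f(1) = -7
f(4) = -19
Sum = -25

-25


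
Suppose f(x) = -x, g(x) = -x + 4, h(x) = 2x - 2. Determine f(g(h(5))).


h(5) = 8
g(8) = -4
f(-4) = 4

4


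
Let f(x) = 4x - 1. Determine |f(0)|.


f(0) = -1
|-1| = 1

1


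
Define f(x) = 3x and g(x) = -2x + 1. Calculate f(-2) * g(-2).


f(-2) = -6
g(-2) = 5
Product = -30

-30


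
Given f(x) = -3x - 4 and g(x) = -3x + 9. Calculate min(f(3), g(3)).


f(3) = -13
g(3) = 0
min = -13

-13


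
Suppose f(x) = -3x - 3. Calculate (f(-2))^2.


f(-2) = 3
(3)^2 = 9

9


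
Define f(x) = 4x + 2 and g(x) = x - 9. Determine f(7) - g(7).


f(7) = 30
g(7) = -2
Difference = 32

32


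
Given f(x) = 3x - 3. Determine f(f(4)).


f(4) = 9
f(9) = 24

24


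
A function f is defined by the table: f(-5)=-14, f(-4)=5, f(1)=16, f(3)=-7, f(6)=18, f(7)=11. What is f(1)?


Reading from the table at x = 1

16


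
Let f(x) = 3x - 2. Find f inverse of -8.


Solve 3x - 2 = -8
x = (-8 + 2) / 3 = -2

-2


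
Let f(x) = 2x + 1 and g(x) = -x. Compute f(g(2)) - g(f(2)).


f(g(2)) = -3
g(f(2)) = -5
Difference = 2

2


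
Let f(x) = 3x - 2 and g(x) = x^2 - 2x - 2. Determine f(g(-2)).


16


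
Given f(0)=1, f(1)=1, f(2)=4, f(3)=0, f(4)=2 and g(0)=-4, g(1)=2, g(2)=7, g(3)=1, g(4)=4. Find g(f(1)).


2


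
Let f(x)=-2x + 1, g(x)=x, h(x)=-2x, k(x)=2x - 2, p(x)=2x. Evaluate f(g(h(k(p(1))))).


p(1) = 2
k(2) = 2
h(2) = -4
g(-4) = -4
f(-4) = 9

9


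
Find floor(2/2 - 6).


2/2 = 1
1 - 6 = -5
floor(-5) = -5

-5


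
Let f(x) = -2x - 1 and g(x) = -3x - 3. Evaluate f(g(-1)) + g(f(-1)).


f(g(-1)) = -1
g(f(-1)) = -6
Sum = -7

-7


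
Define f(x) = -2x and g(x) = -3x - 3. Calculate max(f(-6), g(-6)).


f(-6) = 12
g(-6) = 15
max = 15

15


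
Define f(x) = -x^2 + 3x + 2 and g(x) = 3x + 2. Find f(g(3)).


g(3) = 11
f(11) = (-1)*(11)^2 + 3*(11) + 2 = -86

-86


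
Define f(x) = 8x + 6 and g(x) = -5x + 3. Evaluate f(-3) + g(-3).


f(-3) = -18
g(-3) = 18
Sum = 0

0


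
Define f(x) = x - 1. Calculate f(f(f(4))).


f(4) = 3
f(3) = 2
f(2) = 1

1


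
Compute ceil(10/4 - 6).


-3


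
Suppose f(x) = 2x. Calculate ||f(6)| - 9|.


f(6) = 12
|12| = 12
|12 - 9| = 3

3


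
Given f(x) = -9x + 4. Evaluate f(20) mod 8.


f(20) = -176
-176 mod 8 = 0

0


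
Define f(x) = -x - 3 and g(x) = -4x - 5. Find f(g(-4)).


g(-4) = 11
f(11) = -14

-14


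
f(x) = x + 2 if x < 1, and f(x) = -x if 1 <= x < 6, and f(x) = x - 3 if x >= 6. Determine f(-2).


-2 satisfies x < 1
f(-2) = 0

0


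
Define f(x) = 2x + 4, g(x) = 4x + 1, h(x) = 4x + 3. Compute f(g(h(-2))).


h(-2) = -5
g(-5) = -19
f(-19) = -34

-34


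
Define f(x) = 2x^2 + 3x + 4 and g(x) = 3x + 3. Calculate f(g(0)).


g(0) = 3
f(3) = 2*(3)^2 + 3*(3) + 4 = 31

31


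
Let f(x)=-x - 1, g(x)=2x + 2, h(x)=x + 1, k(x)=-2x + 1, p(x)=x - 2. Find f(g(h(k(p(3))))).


p(3) = 1
k(1) = -1
h(-1) = 0
g(0) = 2
f(2) = -3

-3


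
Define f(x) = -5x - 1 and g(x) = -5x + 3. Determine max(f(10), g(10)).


f(10) = -51
g(10) = -47
max = -47

-47


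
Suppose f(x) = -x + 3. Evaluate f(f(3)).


f(3) = 0
f(0) = 3

3


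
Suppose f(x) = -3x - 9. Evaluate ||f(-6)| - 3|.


f(-6) = 9
|9| = 9
|9 - 3| = 6

6


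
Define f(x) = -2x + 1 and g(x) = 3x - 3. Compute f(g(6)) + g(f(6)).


f(g(6)) = -29
g(f(6)) = -36
Sum = -65

-65


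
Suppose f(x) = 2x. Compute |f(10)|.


f(10) = 20
|20| = 20

20


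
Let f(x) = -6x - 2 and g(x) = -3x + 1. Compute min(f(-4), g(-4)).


f(-4) = 22
g(-4) = 13
min = 13

13


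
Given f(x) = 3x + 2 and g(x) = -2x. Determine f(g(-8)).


g(-8) = 16
f(16) = 50

50
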